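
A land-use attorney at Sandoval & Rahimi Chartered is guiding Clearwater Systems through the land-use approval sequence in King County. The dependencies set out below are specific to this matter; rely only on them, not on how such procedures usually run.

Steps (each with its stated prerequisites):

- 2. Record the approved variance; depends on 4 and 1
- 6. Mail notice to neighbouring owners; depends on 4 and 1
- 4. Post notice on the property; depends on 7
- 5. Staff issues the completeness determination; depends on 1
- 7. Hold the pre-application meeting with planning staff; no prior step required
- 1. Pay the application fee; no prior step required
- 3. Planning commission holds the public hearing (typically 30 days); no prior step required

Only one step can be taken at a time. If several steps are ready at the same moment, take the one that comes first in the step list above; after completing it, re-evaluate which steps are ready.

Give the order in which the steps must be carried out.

Nothing is required for 7, 1 and 3. 7 is listed earlier → 7 first.
4 now also ready, so the ready set is {4, 1, 3}; 4 is listed earlier → 4.
Now 1 and 3 have their prerequisites met. 1 is listed earlier, so 1 next.
Now 2, 6, 5 and 3 have their prerequisites met. 2 is listed earlier, so 2 next.
Now 6, 5 and 3 have their prerequisites met. 6 is listed earlier, so 6 next.
Now 5 and 3 have their prerequisites met. 5 is listed earlier, so 5 next.
Next only 3 has its prerequisites met → 3.

7 → 4 → 1 → 2 → 6 → 5 → 3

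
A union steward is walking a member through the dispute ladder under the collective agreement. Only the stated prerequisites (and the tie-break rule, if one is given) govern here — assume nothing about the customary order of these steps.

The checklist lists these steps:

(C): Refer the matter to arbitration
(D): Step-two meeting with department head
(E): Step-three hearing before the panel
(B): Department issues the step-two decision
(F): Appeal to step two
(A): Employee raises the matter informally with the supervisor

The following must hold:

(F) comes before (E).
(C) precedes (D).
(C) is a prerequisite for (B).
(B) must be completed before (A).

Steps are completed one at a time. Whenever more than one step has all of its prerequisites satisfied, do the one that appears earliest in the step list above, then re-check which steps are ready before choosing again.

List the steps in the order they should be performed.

(C), (D), (B), (F), (E), (A)

(C) and (F) have no prerequisites; (C) is listed earlier, so (C) is first.
(D) and (B) now also ready, so the ready set is {(D), (B), (F)}; (D) is listed earlier → (D).
(B) and (F) are both available; (B) is listed earlier → (B).
Now (F) and (A) have their prerequisites met. (F) is listed earlier, so (F) next.
(E) and (A) are both available; (E) is listed earlier → (E).
(A) needed (B), now all done → (A).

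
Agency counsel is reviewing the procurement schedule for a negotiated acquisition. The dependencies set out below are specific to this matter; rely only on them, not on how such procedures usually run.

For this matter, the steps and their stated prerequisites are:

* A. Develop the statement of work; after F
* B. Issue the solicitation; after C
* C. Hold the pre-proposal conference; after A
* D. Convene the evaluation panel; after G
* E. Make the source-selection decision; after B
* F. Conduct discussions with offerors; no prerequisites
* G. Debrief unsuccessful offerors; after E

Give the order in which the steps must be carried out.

F has no prerequisites → F first.
Next only A has its prerequisites met → A.
C needed A, now all done → C.
B is the only step now ready → B.
E needed B, now all done → E.
G needed E, now all done → G.
D is the only step now ready → D.

F → A → C → B → E → G → D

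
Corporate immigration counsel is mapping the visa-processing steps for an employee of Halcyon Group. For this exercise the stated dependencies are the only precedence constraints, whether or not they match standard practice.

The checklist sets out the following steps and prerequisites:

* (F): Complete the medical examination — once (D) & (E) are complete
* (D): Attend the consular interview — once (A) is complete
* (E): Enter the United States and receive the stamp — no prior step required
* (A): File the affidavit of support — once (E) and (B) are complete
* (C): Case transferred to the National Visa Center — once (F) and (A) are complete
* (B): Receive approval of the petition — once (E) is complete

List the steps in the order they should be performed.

(E) has no prerequisites → (E) first.
(B) needed (E), now all done → (B).
(A) needed (E) and (B), now all done → (A).
(D) is the only step now ready → (D).
(F) needed (D) and (E), now all done → (F).
Next only (C) has its prerequisites met → (C).

(E), (B), (A), (D), (F), (C)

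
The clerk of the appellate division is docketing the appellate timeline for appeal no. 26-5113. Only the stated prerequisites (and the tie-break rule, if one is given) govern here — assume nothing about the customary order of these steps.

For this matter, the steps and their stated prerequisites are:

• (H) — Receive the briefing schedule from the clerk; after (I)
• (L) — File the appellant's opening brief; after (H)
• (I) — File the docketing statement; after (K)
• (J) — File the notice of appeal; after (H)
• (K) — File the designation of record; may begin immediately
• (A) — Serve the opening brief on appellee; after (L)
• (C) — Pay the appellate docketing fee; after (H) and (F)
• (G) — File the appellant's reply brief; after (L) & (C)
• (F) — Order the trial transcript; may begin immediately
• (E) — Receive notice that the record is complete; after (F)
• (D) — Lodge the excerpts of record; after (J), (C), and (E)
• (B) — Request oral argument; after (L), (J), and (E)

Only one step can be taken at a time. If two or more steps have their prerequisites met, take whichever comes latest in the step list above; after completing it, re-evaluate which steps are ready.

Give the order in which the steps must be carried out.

(F), (E), (K), (I), (H), (C), (J), (D), (L), (B), (G), (A)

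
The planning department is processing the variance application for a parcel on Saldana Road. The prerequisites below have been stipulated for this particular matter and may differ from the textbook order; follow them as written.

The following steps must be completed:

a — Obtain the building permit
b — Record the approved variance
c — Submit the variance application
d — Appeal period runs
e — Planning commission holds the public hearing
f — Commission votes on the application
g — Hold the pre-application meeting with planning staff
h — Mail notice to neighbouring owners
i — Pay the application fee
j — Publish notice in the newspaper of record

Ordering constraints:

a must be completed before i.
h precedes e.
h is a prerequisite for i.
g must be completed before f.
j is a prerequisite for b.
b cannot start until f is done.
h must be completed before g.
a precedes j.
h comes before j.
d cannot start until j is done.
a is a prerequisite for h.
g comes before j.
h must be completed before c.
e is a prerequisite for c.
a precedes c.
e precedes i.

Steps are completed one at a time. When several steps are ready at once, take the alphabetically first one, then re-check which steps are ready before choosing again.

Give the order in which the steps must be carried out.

a h e c g f i j b d

Only a has no prerequisites, so it is first.
Next only h has its prerequisites met → h.
Ready: e and g. e has the earlier label → e.
c and i now also ready, so the ready set is {c, g, i}; c has the earlier label → c.
Ready: g and i. g has the earlier label → g.
f, i and j are all available; f has the earlier label → f.
Now i and j have their prerequisites met. i has the earlier label, so i next.
j needed a, g and h, now all done → j.
Now b and d have their prerequisites met. b has the earlier label, so b next.
d needed j, now all done → d.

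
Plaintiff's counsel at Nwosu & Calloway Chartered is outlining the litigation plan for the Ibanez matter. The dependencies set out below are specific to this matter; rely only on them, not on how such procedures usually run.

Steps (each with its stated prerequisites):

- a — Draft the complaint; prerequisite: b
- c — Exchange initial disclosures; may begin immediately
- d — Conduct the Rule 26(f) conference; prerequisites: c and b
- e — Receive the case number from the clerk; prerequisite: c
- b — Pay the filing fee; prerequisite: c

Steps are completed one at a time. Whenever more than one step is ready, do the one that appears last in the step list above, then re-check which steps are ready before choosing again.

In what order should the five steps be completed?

c, b, e, d, a

c is the only step with nothing outstanding, so it goes first.
Ready: b and e. b is listed later → b.
d and a now also ready, so the ready set is {e, d, a}; e is listed later → e.
Ready: d and a. d is listed later → d.
That leaves a as the only ready step → a.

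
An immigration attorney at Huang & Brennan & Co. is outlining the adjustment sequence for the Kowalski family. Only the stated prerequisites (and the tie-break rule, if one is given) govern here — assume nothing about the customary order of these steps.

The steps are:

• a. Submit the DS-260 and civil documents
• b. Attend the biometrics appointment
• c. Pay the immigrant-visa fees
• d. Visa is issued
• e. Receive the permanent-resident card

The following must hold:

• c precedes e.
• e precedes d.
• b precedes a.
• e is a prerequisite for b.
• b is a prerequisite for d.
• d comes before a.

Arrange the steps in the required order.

c, e, b, d, a

Only c has no prerequisites, so it is first.
e needed c, now all done → e.
b needed e, now all done → b.
d needed b and e, now all done → d.
a needed b and d, now all done → a.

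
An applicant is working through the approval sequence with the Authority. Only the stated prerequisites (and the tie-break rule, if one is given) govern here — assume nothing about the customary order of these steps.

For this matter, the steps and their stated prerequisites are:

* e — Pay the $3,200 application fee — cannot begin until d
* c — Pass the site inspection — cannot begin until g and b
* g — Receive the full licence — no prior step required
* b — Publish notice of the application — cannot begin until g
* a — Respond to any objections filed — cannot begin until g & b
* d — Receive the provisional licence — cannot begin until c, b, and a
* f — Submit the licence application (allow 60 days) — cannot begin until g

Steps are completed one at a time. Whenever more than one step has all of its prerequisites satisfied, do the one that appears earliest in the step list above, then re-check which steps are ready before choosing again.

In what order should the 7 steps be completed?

g → b → c → a → d → e → f

Only g has no prerequisites, so it is first.
Now b and f have their prerequisites met. b is listed earlier, so b next.
Ready: c, a and f. c is listed earlier → c.
Now a and f have their prerequisites met. a is listed earlier, so a next.
d and f are both available; d is listed earlier → d.
Ready: e and f. e is listed earlier → e.
That leaves f as the only ready step → f.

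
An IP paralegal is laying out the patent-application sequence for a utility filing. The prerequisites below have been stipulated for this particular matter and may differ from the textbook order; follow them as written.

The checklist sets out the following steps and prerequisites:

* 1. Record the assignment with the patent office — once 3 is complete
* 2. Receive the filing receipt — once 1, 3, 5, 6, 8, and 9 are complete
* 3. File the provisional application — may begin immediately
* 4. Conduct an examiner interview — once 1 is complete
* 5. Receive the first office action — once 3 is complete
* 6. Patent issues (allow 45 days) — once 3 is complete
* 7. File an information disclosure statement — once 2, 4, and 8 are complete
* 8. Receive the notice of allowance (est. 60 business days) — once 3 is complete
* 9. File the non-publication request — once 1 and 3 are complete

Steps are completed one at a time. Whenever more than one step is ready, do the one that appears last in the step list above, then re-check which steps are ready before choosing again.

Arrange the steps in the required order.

3 is the only step with nothing outstanding, so it goes first.
8, 6, 5 and 1 are all available; 8 is listed later → 8.
Ready: 6, 5 and 1. 6 is listed later → 6.
5 and 1 are both available; 5 is listed later → 5.
1 is the only step now ready → 1.
Ready: 9 and 4. 9 is listed later → 9.
4 and 2 are both available; 4 is listed later → 4.
2 needed 9, 8, 6, 5, 3 and 1, now all done → 2.
7 needed 8, 4 and 2, now all done → 7.

3, 8, 6, 5, 1, 9, 4, 2, 7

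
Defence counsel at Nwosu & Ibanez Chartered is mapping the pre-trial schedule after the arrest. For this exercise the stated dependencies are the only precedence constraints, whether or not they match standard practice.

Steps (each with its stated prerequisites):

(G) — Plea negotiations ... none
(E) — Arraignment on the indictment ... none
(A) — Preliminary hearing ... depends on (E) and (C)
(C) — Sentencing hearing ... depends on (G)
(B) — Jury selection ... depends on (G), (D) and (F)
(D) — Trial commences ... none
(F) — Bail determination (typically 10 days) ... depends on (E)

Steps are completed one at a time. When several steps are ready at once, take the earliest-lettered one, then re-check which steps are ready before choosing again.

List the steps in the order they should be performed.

Nothing is required for (D), (E) and (G). (D) has the earlier label → (D) first.
(E) and (G) are both available; (E) has the earlier label → (E).
(F) now also ready, so the ready set is {(F), (G)}; (F) has the earlier label → (F).
That leaves (G) as the only ready step → (G).
Now (B) and (C) have their prerequisites met. (B) has the earlier label, so (B) next.
(C) needed (G), now all done → (C).
(A) needed (C) and (E), now all done → (A).

(D), (E), (F), (G), (B), (C), (A)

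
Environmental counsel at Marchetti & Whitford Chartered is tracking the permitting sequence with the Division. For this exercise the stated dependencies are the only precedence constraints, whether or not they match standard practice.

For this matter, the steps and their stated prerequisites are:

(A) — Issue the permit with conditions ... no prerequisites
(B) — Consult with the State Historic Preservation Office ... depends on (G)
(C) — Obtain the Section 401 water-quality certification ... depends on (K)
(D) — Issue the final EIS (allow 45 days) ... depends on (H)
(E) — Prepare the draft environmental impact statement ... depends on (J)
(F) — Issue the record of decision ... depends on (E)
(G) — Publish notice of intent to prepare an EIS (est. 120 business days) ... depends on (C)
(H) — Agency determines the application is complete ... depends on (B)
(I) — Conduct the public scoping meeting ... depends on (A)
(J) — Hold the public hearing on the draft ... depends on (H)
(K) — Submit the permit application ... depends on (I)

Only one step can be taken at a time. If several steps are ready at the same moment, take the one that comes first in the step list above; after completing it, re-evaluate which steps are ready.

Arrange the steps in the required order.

(A), (I), (K), (C), (G), (B), (H), (D), (J), (E), (F)

Only (A) has no prerequisites, so it is first.
(I) is the only step now ready → (I).
(K) is the only step now ready → (K).
Next only (C) has its prerequisites met → (C).
That leaves (G) as the only ready step → (G).
That leaves (B) as the only ready step → (B).
(H) needed (B), now all done → (H).
(D) and (J) are both available; (D) is listed earlier → (D).
Next only (J) has its prerequisites met → (J).
(E) needed (J), now all done → (E).
That leaves (F) as the only ready step → (F).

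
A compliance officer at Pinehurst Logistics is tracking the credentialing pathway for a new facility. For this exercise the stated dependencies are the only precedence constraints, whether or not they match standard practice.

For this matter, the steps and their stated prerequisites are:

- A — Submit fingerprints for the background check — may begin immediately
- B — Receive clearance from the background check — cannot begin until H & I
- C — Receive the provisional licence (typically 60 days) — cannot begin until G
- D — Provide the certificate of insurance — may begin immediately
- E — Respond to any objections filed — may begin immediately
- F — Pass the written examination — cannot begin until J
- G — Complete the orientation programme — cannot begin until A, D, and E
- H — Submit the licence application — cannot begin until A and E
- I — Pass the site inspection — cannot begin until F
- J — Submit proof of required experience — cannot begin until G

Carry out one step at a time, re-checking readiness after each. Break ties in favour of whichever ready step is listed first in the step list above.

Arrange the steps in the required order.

A → D → E → G → C → H → J → F → I → B

Nothing is required for A, D and E. A is listed earlier → A first.
Now D and E have their prerequisites met. D is listed earlier, so D next.
E is the only step now ready → E.
Now G and H have their prerequisites met. G is listed earlier, so G next.
Now C, H and J have their prerequisites met. C is listed earlier, so C next.
Now H and J have their prerequisites met. H is listed earlier, so H next.
J needed G, now all done → J.
F is the only step now ready → F.
Next only I has its prerequisites met → I.
That leaves B as the only ready step → B.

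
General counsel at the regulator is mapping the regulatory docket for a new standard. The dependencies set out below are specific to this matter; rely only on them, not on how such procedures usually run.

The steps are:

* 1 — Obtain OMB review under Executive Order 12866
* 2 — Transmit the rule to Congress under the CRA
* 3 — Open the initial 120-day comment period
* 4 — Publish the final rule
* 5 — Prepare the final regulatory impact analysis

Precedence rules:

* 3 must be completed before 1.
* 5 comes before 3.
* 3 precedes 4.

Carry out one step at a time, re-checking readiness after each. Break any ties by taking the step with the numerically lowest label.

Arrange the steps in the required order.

2, 5, 3, 1, 4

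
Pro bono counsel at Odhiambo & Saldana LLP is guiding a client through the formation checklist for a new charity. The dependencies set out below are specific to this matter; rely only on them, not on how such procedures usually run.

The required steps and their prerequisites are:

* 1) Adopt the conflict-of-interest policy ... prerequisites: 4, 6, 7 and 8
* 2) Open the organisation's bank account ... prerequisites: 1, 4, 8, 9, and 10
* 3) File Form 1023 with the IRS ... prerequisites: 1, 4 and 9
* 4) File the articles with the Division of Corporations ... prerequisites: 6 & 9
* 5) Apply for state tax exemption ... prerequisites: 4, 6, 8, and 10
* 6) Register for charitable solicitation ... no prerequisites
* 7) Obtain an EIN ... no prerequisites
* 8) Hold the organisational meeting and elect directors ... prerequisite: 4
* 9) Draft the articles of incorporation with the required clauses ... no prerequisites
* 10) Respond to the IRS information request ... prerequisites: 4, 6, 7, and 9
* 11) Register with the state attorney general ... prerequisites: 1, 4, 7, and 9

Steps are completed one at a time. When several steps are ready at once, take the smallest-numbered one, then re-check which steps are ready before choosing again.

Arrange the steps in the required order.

6, 7, 9, 4, 8, 1, 3, 10, 2, 5, 11

Nothing is required for 6, 7 and 9. 6 has the earlier label → 6 first.
Ready: 7 and 9. 7 has the earlier label → 7.
9 is the only step now ready → 9.
Next only 4 has its prerequisites met → 4.
8 and 10 are both available; 8 has the earlier label → 8.
1 and 10 are both available; 1 has the earlier label → 1.
Now 3, 10 and 11 have their prerequisites met. 3 has the earlier label, so 3 next.
10 and 11 are both available; 10 has the earlier label → 10.
2, 5 and 11 are all available; 2 has the earlier label → 2.
5 and 11 are both available; 5 has the earlier label → 5.
Next only 11 has its prerequisites met → 11.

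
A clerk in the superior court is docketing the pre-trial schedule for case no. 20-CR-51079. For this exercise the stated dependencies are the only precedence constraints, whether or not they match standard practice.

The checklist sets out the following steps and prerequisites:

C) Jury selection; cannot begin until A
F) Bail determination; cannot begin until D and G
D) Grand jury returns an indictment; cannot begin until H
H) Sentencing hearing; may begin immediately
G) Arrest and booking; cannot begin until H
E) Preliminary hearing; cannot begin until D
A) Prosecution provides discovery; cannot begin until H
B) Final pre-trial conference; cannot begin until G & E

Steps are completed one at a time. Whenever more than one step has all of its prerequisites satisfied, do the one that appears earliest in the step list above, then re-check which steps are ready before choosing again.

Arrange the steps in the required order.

H has no prerequisites → H first.
Ready: D, G and A. D is listed earlier → D.
E now also ready, so the ready set is {G, E, A}; G is listed earlier → G.
F, E and A are all available; F is listed earlier → F.
E and A are both available; E is listed earlier → E.
Ready: A and B. A is listed earlier → A.
C now also ready, so the ready set is {C, B}; C is listed earlier → C.
B needed G and E, now all done → B.

H, D, G, F, E, A, C, B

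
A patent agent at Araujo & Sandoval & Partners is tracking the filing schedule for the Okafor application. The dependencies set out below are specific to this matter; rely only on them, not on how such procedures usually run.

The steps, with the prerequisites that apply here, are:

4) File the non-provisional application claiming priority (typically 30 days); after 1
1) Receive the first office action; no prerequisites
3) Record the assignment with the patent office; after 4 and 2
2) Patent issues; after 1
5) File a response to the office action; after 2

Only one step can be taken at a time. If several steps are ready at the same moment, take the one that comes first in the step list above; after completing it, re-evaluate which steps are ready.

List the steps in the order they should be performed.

1, 4, 2, 3, 5

Only 1 has no prerequisites, so it is first.
Ready: 4 and 2. 4 is listed earlier → 4.
That leaves 2 as the only ready step → 2.
Now 3 and 5 have their prerequisites met. 3 is listed earlier, so 3 next.
5 needed 2, now all done → 5.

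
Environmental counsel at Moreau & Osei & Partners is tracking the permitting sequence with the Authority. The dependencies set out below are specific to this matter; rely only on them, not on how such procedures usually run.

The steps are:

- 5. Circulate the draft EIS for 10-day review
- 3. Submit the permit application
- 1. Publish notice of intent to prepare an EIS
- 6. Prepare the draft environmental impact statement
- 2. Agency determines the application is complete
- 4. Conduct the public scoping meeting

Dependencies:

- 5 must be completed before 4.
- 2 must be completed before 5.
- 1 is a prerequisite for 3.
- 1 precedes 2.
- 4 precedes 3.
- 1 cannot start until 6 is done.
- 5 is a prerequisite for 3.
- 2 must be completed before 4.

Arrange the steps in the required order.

6 has no prerequisites → 6 first.
1 is the only step now ready → 1.
2 needed 1, now all done → 2.
5 needed 2, now all done → 5.
Next only 4 has its prerequisites met → 4.
3 needed 5, 1 and 4, now all done → 3.

6 → 1 → 2 → 5 → 4 → 3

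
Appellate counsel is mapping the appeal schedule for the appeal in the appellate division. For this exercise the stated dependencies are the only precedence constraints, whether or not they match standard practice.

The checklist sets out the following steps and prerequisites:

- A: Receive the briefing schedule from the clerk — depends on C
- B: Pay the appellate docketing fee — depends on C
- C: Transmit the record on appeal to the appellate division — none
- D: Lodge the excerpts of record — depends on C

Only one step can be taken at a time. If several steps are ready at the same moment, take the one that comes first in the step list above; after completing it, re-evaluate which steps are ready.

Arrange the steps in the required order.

C, A, B, D

C has no prerequisites → C first.
A, B and D are all available; A is listed earlier → A.
B and D are both available; B is listed earlier → B.
Next only D has its prerequisites met → D.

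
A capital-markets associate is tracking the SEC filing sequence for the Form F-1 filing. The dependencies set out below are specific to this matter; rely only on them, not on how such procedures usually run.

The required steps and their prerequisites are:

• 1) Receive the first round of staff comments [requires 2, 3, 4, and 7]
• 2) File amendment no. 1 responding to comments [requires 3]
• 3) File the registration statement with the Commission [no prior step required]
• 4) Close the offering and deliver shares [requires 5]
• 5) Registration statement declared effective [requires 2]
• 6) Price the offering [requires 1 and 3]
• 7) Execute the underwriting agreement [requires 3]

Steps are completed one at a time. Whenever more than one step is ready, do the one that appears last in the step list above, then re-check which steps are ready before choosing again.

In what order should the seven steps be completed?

Only 3 has no prerequisites, so it is first.
Ready: 7 and 2. 7 is listed later → 7.
That leaves 2 as the only ready step → 2.
5 is the only step now ready → 5.
Next only 4 has its prerequisites met → 4.
That leaves 1 as the only ready step → 1.
6 needed 3 and 1, now all done → 6.

3, 7, 2, 5, 4, 1, 6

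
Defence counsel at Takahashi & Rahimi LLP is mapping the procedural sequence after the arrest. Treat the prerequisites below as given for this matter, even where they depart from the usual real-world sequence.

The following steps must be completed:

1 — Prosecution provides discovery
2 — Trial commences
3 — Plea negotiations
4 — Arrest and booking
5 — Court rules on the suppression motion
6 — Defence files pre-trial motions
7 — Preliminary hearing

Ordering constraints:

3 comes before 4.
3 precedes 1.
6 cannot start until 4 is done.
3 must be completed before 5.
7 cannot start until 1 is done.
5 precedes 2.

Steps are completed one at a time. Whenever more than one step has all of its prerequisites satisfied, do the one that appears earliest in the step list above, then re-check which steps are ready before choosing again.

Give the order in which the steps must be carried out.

3, 1, 4, 5, 2, 6, 7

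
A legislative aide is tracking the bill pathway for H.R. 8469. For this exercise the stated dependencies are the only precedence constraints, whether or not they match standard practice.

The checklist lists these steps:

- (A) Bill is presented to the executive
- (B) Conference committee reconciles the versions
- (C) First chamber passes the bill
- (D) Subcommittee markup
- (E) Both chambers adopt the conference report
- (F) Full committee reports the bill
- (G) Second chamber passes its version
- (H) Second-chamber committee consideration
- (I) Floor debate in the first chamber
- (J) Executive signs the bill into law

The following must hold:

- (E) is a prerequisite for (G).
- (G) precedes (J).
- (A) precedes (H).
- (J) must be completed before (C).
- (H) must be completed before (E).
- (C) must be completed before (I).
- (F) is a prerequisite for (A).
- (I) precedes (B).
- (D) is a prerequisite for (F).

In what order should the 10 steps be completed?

(D) → (F) → (A) → (H) → (E) → (G) → (J) → (C) → (I) → (B)

(D) has no prerequisites → (D) first.
Next only (F) has its prerequisites met → (F).
That leaves (A) as the only ready step → (A).
That leaves (H) as the only ready step → (H).
(E) needed (H), now all done → (E).
Next only (G) has its prerequisites met → (G).
Next only (J) has its prerequisites met → (J).
(C) needed (J), now all done → (C).
(I) needed (C), now all done → (I).
Next only (B) has its prerequisites met → (B).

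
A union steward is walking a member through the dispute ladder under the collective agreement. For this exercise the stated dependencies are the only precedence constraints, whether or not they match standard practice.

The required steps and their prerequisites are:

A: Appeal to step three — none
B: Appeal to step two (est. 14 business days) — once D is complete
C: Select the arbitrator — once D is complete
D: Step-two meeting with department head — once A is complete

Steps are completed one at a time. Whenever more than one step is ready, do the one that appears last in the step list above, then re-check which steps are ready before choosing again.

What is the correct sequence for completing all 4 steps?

A, D, C, B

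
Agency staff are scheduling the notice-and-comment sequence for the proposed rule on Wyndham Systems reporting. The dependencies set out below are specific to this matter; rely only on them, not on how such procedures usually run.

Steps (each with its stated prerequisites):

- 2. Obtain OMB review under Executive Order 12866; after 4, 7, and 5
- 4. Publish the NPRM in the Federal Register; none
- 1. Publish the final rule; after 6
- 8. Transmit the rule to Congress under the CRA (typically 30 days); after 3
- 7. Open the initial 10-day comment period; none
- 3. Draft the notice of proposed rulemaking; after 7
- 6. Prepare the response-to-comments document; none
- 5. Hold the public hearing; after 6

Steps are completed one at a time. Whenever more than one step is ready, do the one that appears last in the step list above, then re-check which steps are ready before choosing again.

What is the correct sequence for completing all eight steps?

6 5 7 3 8 1 4 2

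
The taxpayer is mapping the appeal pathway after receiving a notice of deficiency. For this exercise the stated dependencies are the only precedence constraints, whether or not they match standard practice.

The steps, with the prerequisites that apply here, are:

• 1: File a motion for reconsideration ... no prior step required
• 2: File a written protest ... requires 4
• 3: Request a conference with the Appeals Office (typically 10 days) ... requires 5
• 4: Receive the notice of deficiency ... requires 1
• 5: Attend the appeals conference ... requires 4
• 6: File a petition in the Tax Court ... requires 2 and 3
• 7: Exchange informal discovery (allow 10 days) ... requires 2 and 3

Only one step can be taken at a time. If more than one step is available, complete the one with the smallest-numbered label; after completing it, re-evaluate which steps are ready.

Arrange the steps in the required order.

1 has no prerequisites → 1 first.
4 needed 1, now all done → 4.
2 and 5 are both available; 2 has the earlier label → 2.
5 needed 4, now all done → 5.
That leaves 3 as the only ready step → 3.
6 and 7 are both available; 6 has the earlier label → 6.
7 needed 2 and 3, now all done → 7.

1 4 2 5 3 6 7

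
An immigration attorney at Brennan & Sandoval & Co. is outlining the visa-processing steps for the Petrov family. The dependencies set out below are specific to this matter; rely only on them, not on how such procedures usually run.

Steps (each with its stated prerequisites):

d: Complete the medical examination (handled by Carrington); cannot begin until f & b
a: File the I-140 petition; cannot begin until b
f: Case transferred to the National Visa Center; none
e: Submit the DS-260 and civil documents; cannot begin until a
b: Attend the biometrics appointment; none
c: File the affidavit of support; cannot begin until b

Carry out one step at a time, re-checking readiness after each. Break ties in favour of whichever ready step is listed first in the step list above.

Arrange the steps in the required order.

f → b → d → a → e → c

Nothing is required for f and b. f is listed earlier → f first.
Next only b has its prerequisites met → b.
Now d, a and c have their prerequisites met. d is listed earlier, so d next.
Ready: a and c. a is listed earlier → a.
Now e and c have their prerequisites met. e is listed earlier, so e next.
c needed b, now all done → c.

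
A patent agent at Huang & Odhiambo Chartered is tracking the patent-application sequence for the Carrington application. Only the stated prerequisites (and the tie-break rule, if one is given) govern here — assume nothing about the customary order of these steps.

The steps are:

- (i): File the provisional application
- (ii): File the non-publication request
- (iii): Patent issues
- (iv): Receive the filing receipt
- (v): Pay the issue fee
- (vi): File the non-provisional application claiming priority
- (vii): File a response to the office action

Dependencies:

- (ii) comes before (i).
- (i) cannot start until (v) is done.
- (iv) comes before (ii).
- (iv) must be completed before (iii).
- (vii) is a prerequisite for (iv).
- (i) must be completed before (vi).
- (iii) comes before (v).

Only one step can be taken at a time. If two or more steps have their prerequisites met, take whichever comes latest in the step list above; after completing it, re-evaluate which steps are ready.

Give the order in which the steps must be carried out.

(vii) (iv) (iii) (v) (ii) (i) (vi)

(vii) has no prerequisites → (vii) first.
(iv) needed (vii), now all done → (iv).
(iii) and (ii) are both available; (iii) is listed later → (iii).
(v) now also ready, so the ready set is {(v), (ii)}; (v) is listed later → (v).
That leaves (ii) as the only ready step → (ii).
(i) is the only step now ready → (i).
That leaves (vi) as the only ready step → (vi).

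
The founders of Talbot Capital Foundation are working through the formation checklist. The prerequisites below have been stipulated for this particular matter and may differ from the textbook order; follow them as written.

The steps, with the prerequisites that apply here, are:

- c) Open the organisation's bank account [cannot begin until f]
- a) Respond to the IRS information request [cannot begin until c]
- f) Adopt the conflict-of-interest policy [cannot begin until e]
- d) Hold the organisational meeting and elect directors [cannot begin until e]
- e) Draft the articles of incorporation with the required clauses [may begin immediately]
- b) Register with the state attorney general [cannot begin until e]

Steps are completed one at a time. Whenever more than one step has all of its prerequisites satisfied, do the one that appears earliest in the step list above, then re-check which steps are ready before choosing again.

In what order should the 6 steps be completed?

e f c a d b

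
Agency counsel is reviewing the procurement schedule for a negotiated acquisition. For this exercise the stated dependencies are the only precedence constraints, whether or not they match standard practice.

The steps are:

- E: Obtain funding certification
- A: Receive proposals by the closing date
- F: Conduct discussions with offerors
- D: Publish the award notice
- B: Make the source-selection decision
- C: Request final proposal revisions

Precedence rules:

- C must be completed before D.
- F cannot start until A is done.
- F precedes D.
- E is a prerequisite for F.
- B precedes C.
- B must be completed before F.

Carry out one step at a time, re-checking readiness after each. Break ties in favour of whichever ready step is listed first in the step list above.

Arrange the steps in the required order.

Nothing is required for E, A and B. E is listed earlier → E first.
A and B are both available; A is listed earlier → A.
That leaves B as the only ready step → B.
Now F and C have their prerequisites met. F is listed earlier, so F next.
Next only C has its prerequisites met → C.
D is the only step now ready → D.

E, A, B, F, C, D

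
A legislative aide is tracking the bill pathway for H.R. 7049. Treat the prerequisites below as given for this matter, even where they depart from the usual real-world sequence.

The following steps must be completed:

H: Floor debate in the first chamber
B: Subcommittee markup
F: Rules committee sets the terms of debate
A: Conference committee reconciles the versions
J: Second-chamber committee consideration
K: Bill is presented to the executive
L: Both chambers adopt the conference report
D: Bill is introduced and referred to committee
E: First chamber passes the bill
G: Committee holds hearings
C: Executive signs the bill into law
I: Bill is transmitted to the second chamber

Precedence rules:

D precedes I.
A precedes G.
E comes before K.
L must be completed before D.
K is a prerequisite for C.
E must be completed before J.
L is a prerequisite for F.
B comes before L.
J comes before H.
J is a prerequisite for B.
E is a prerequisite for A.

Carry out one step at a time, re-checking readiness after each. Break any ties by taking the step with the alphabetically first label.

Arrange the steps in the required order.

E A G J B H K C L D F I

E is the only step with nothing outstanding, so it goes first.
A, J and K are all available; A has the earlier label → A.
Ready: G, J and K. G has the earlier label → G.
Ready: J and K. J has the earlier label → J.
Ready: B, H and K. B has the earlier label → B.
L now also ready, so the ready set is {H, K, L}; H has the earlier label → H.
Now K and L have their prerequisites met. K has the earlier label, so K next.
C now also ready, so the ready set is {C, L}; C has the earlier label → C.
L needed B, now all done → L.
Now D and F have their prerequisites met. D has the earlier label, so D next.
F and I are both available; F has the earlier label → F.
Next only I has its prerequisites met → I.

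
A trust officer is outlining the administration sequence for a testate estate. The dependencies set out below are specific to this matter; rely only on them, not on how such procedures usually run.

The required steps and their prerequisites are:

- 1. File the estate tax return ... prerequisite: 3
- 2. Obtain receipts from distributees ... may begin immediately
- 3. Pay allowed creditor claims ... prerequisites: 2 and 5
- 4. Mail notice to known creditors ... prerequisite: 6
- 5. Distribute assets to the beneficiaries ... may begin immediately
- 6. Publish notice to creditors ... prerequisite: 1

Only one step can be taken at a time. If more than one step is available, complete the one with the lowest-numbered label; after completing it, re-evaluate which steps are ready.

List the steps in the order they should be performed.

2 and 5 have no prerequisites; 2 has the earlier label, so 2 is first.
Next only 5 has its prerequisites met → 5.
3 needed 2 and 5, now all done → 3.
1 needed 3, now all done → 1.
That leaves 6 as the only ready step → 6.
4 is the only step now ready → 4.

2 5 3 1 6 4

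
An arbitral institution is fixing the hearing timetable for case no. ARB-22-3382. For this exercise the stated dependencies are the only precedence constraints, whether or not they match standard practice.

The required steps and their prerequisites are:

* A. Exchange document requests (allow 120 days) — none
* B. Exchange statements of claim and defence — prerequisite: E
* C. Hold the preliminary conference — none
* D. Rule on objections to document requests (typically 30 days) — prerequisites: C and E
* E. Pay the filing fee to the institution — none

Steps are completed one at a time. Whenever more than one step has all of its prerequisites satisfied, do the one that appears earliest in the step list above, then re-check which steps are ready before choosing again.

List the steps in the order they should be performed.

A, C, E, B, D

A, C and E have no prerequisites; A is listed earlier, so A is first.
C and E are both available; C is listed earlier → C.
Next only E has its prerequisites met → E.
Now B and D have their prerequisites met. B is listed earlier, so B next.
Next only D has its prerequisites met → D.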